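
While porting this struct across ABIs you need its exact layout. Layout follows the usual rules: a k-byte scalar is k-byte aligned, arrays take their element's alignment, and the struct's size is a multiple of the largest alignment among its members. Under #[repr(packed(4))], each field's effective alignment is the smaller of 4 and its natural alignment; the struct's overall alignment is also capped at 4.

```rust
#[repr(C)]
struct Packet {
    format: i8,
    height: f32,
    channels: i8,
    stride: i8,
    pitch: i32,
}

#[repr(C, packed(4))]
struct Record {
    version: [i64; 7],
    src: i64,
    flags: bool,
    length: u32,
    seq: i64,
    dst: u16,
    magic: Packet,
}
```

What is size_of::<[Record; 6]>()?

Packet: format at 0 (size 1, align 1) → ends 1; pad 3 to align 4 for height; height at 4 (size 4, align 4) → ends 8; channels at 8 (size 1, align 1) → ends 9; stride at 9 (size 1, align 1) → ends 10; pad 2 to align 4 for pitch; pitch at 12 (size 4, align 4) → ends 16; total 16 bytes, alignment 4
version at 0 (size 56, align 4) → ends 56
src at 56 (size 8, align 4) → ends 64
flags at 64 (size 1, align 1) → ends 65
pad 3 to align 4 for length
length at 68 (size 4, align 4) → ends 72
seq at 72 (size 8, align 4) → ends 80
dst at 80 (size 2, align 2) → ends 82
pad 2 to align 4 for magic
magic at 84 (size 16, align 4) → ends 100
total 100 bytes, alignment 4
array of 6: 6 × 100 = 600

600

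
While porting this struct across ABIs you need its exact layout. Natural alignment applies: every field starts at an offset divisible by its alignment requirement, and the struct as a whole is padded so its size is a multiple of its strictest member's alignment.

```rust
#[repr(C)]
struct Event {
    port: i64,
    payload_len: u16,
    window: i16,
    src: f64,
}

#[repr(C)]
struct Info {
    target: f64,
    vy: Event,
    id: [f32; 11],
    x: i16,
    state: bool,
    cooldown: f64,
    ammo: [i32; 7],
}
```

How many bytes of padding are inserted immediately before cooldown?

1

Event: port at 0 (size 8, align 8) → ends 8; payload_len at 8 (size 2, align 2) → ends 10; window at 10 (size 2, align 2) → ends 12; pad 4 to align 8 for src; src at 16 (size 8, align 8) → ends 24; total 24 bytes, alignment 8
target at 0 (size 8, align 8) → ends 8
vy at 8 (size 24, align 8) → ends 32
id at 32 (size 44, align 4) → ends 76
x at 76 (size 2, align 2) → ends 78
state at 78 (size 1, align 1) → ends 79
pad 1 to align 8 for cooldown
cooldown at 80 (size 8, align 8) → ends 88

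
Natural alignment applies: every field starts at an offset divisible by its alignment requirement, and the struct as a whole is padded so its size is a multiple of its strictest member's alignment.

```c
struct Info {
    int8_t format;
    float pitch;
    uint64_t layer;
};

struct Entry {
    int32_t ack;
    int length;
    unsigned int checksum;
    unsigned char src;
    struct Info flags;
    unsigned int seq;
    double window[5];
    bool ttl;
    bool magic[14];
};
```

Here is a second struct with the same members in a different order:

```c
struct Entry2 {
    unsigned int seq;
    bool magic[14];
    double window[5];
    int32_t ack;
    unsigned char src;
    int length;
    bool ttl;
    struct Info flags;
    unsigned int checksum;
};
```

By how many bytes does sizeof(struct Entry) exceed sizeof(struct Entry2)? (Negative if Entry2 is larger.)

-8

Info: 0..1  format  (1B, 1-aligned); 1..4  -- padding (3B); 4..8  pitch  (4B, 4-aligned); 8..16  layer  (8B, 8-aligned); sizeof = 16, alignof = 8
0..4  ack  (4B, 4-aligned)
4..8  length  (4B, 4-aligned)
8..12  checksum  (4B, 4-aligned)
12..13  src  (1B, 1-aligned)
13..16  -- padding (3B)
16..32  flags  (16B, 8-aligned)
32..36  seq  (4B, 4-aligned)
36..40  -- padding (4B)
40..80  window  (40B, 8-aligned)
80..81  ttl  (1B, 1-aligned)
81..95  magic  (14B, 1-aligned)
95..96  -- tail padding (1B)
sizeof = 96, alignof = 8
— Entry2 —
0..4  seq  (4B, 4-aligned)
4..18  magic  (14B, 1-aligned)
18..24  -- padding (6B)
24..64  window  (40B, 8-aligned)
64..68  ack  (4B, 4-aligned)
68..69  src  (1B, 1-aligned)
69..72  -- padding (3B)
72..76  length  (4B, 4-aligned)
76..77  ttl  (1B, 1-aligned)
77..80  -- padding (3B)
80..96  flags  (16B, 8-aligned)
96..100  checksum  (4B, 4-aligned)
100..104  -- tail padding (4B)
sizeof = 104, alignof = 8
96 − 104 = -8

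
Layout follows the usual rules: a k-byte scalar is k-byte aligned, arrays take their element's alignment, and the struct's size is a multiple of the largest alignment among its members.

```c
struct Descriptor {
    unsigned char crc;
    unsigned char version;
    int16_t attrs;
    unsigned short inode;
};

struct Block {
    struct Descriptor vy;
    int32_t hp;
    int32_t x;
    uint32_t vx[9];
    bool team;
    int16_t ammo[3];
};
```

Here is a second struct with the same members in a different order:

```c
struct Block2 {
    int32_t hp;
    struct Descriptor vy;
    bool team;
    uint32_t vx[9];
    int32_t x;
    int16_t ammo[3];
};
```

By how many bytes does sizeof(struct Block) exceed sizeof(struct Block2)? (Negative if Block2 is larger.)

0

Descriptor: 0..1  crc  (1B, 1-aligned); 1..2  version  (1B, 1-aligned); 2..4  attrs  (2B, 2-aligned); 4..6  inode  (2B, 2-aligned); sizeof = 6, alignof = 2
0..6  vy  (6B, 2-aligned)
6..8  -- padding (2B)
8..12  hp  (4B, 4-aligned)
12..16  x  (4B, 4-aligned)
16..52  vx  (36B, 4-aligned)
52..53  team  (1B, 1-aligned)
53..54  -- padding (1B)
54..60  ammo  (6B, 2-aligned)
sizeof = 60, alignof = 4
— Block2 —
0..4  hp  (4B, 4-aligned)
4..10  vy  (6B, 2-aligned)
10..11  team  (1B, 1-aligned)
11..12  -- padding (1B)
12..48  vx  (36B, 4-aligned)
48..52  x  (4B, 4-aligned)
52..58  ammo  (6B, 2-aligned)
58..60  -- tail padding (2B)
sizeof = 60, alignof = 4
60 − 60 = 0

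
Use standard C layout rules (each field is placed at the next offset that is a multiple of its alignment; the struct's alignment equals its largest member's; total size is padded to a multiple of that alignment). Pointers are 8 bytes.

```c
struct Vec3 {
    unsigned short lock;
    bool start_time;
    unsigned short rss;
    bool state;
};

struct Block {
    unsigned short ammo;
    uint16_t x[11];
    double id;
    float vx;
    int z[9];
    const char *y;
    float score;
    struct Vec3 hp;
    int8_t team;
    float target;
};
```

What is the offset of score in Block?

80

Vec3: 0..2  lock  (2B, 2-aligned); 2..3  start_time  (1B, 1-aligned); 3..4  -- padding (1B); 4..6  rss  (2B, 2-aligned); 6..7  state  (1B, 1-aligned); 7..8  -- tail padding (1B); sizeof = 8, alignof = 2
0..2  ammo  (2B, 2-aligned)
2..24  x  (22B, 2-aligned)
24..32  id  (8B, 8-aligned)
32..36  vx  (4B, 4-aligned)
36..72  z  (36B, 4-aligned)
72..80  y  (8B, 8-aligned)
80..84  score  (4B, 4-aligned)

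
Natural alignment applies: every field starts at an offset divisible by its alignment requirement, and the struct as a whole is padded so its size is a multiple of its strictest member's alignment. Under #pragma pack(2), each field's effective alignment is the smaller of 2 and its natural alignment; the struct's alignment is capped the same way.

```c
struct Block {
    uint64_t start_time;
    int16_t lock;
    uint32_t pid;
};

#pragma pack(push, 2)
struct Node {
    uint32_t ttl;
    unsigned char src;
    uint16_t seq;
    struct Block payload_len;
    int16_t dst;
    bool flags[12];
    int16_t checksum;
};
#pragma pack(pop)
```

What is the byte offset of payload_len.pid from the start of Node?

20

Block: 0..8  start_time  (8B, 8-aligned); 8..10  lock  (2B, 2-aligned); 10..12  -- padding (2B); 12..16  pid  (4B, 4-aligned); sizeof = 16, alignof = 8
0..4  ttl  (4B, 2-aligned)
4..5  src  (1B, 1-aligned)
5..6  -- padding (1B)
6..8  seq  (2B, 2-aligned)
8..24  payload_len  (16B, 2-aligned)
within Block: pid at 12
8 + 12 = 20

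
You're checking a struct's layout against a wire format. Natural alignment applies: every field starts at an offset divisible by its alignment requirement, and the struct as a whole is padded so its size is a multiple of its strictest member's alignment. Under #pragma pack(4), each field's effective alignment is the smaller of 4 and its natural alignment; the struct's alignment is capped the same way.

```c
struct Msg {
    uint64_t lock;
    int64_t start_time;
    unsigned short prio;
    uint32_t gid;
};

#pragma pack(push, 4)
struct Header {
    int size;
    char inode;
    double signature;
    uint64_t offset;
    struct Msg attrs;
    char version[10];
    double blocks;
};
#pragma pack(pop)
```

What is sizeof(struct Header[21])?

1428

Msg: @0: lock [8B, align 8] → 8; @8: start_time [8B, align 8] → 16; @16: prio [2B, align 2] → 18; +2 pad (align 4); @20: gid [4B, align 4] → 24; size 24, align 8
@0: size [4B, align 4] → 4
@4: inode [1B, align 1] → 5
+3 pad (align 4)
@8: signature [8B, align 4] → 16
@16: offset [8B, align 4] → 24
@24: attrs [24B, align 4] → 48
@48: version [10B, align 1] → 58
+2 pad (align 4)
@60: blocks [8B, align 4] → 68
size 68, align 4
array of 21: 21 × 68 = 1428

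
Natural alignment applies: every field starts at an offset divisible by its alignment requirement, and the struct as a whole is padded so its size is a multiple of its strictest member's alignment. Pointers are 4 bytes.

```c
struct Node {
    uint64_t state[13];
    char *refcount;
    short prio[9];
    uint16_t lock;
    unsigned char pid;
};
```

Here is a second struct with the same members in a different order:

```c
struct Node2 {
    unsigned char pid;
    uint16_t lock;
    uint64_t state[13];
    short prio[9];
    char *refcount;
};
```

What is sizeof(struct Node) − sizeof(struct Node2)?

state at 0 (size 104, align 8) → ends 104
refcount at 104 (size 4, align 4) → ends 108
prio at 108 (size 18, align 2) → ends 126
lock at 126 (size 2, align 2) → ends 128
pid at 128 (size 1, align 1) → ends 129
tail pad 7 to reach multiple of 8
total 136 bytes, alignment 8
— Node2 —
pid at 0 (size 1, align 1) → ends 1
pad 1 to align 2 for lock
lock at 2 (size 2, align 2) → ends 4
pad 4 to align 8 for state
state at 8 (size 104, align 8) → ends 112
prio at 112 (size 18, align 2) → ends 130
pad 2 to align 4 for refcount
refcount at 132 (size 4, align 4) → ends 136
total 136 bytes, alignment 8
136 − 136 = 0

0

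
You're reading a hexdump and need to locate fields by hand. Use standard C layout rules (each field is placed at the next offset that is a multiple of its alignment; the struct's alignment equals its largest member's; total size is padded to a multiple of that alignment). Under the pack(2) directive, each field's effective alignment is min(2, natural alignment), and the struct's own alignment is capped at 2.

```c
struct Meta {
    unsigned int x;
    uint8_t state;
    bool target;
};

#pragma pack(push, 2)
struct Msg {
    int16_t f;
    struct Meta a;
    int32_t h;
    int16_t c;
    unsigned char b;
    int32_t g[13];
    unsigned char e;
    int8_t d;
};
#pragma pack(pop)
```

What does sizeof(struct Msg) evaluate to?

Meta: x at 0 (size 4, align 4) → ends 4; state at 4 (size 1, align 1) → ends 5; target at 5 (size 1, align 1) → ends 6; tail pad 2 to reach multiple of 4; total 8 bytes, alignment 4
f at 0 (size 2, align 2) → ends 2
a at 2 (size 8, align 2) → ends 10
h at 10 (size 4, align 2) → ends 14
c at 14 (size 2, align 2) → ends 16
b at 16 (size 1, align 1) → ends 17
pad 1 to align 2 for g
g at 18 (size 52, align 2) → ends 70
e at 70 (size 1, align 1) → ends 71
d at 71 (size 1, align 1) → ends 72
total 72 bytes, alignment 2

72 bytes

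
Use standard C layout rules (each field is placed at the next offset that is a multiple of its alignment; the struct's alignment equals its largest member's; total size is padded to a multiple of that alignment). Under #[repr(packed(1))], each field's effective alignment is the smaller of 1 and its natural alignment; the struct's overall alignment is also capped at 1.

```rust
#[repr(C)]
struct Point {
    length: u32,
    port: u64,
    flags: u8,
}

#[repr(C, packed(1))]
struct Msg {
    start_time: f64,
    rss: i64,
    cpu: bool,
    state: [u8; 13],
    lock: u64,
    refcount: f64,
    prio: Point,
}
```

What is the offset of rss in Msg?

Point: 0..4  length  (4B, 4-aligned); 4..8  -- padding (4B); 8..16  port  (8B, 8-aligned); 16..17  flags  (1B, 1-aligned); 17..24  -- tail padding (7B); sizeof = 24, alignof = 8
0..8  start_time  (8B, 1-aligned)
8..16  rss  (8B, 1-aligned)

8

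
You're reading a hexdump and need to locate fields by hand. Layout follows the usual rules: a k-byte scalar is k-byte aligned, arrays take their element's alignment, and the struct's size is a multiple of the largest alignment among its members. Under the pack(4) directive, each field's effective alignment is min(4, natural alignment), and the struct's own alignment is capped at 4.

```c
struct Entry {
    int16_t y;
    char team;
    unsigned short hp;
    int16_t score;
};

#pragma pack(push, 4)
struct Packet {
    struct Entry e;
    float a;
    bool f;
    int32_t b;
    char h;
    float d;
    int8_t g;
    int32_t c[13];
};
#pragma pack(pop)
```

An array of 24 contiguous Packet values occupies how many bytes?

2016

Entry: @0: y [2B, align 2] → 2; @2: team [1B, align 1] → 3; +1 pad (align 2); @4: hp [2B, align 2] → 6; @6: score [2B, align 2] → 8; size 8, align 2
@0: e [8B, align 2] → 8
@8: a [4B, align 4] → 12
@12: f [1B, align 1] → 13
+3 pad (align 4)
@16: b [4B, align 4] → 20
@20: h [1B, align 1] → 21
+3 pad (align 4)
@24: d [4B, align 4] → 28
@28: g [1B, align 1] → 29
+3 pad (align 4)
@32: c [52B, align 4] → 84
size 84, align 4
array of 24: 24 × 84 = 2016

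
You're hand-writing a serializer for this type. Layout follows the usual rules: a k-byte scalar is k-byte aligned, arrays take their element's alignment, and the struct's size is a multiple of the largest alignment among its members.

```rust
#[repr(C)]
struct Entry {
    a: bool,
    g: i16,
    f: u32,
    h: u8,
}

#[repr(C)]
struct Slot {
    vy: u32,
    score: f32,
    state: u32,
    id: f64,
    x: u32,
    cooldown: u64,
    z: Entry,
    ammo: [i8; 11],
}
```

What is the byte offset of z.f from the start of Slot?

Entry: @0: a [1B, align 1] → 1; +1 pad (align 2); @2: g [2B, align 2] → 4; @4: f [4B, align 4] → 8; @8: h [1B, align 1] → 9; +3 tail pad (align 4); size 12, align 4
@0: vy [4B, align 4] → 4
@4: score [4B, align 4] → 8
@8: state [4B, align 4] → 12
+4 pad (align 8)
@16: id [8B, align 8] → 24
@24: x [4B, align 4] → 28
+4 pad (align 8)
@32: cooldown [8B, align 8] → 40
@40: z [12B, align 4] → 52
within Entry: f at 4
40 + 4 = 44

44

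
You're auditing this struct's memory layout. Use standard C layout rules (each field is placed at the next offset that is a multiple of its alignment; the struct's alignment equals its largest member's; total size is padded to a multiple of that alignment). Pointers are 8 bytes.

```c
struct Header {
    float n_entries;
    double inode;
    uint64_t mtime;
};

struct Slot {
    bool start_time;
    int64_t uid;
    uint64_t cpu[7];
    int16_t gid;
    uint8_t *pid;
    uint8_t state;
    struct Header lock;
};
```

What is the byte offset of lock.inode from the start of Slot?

104

Header: @0: n_entries [4B, align 4] → 4; +4 pad (align 8); @8: inode [8B, align 8] → 16; @16: mtime [8B, align 8] → 24; size 24, align 8
@0: start_time [1B, align 1] → 1
+7 pad (align 8)
@8: uid [8B, align 8] → 16
@16: cpu [56B, align 8] → 72
@72: gid [2B, align 2] → 74
+6 pad (align 8)
@80: pid [8B, align 8] → 88
@88: state [1B, align 1] → 89
+7 pad (align 8)
@96: lock [24B, align 8] → 120
within Header: inode at 8
96 + 8 = 104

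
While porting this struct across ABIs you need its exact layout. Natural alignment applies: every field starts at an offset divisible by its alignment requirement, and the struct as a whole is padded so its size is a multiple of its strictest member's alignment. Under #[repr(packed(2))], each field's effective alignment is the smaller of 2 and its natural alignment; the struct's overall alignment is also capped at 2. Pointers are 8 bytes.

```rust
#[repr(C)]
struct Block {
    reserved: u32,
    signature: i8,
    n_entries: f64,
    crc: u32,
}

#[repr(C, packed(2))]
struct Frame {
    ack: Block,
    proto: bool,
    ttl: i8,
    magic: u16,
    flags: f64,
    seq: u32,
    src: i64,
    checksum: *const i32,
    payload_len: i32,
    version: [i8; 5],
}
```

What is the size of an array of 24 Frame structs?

1584

Block: @0: reserved [4B, align 4] → 4; @4: signature [1B, align 1] → 5; +3 pad (align 8); @8: n_entries [8B, align 8] → 16; @16: crc [4B, align 4] → 20; +4 tail pad (align 8); size 24, align 8
@0: ack [24B, align 2] → 24
@24: proto [1B, align 1] → 25
@25: ttl [1B, align 1] → 26
@26: magic [2B, align 2] → 28
@28: flags [8B, align 2] → 36
@36: seq [4B, align 2] → 40
@40: src [8B, align 2] → 48
@48: checksum [8B, align 2] → 56
@56: payload_len [4B, align 2] → 60
@60: version [5B, align 1] → 65
+1 tail pad (align 2)
size 66, align 2
array of 24: 24 × 66 = 1584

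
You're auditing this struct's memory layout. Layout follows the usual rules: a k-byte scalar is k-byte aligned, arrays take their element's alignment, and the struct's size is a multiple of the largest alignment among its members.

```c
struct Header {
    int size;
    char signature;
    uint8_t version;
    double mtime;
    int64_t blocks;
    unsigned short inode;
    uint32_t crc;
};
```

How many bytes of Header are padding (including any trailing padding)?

0..4  size  (4B, 4-aligned)
4..5  signature  (1B, 1-aligned)
5..6  version  (1B, 1-aligned)
6..8  -- padding (2B)
8..16  mtime  (8B, 8-aligned)
16..24  blocks  (8B, 8-aligned)
24..26  inode  (2B, 2-aligned)
26..28  -- padding (2B)
28..32  crc  (4B, 4-aligned)
sizeof = 32, alignof = 8
data bytes 28, size 32 → padding 4

4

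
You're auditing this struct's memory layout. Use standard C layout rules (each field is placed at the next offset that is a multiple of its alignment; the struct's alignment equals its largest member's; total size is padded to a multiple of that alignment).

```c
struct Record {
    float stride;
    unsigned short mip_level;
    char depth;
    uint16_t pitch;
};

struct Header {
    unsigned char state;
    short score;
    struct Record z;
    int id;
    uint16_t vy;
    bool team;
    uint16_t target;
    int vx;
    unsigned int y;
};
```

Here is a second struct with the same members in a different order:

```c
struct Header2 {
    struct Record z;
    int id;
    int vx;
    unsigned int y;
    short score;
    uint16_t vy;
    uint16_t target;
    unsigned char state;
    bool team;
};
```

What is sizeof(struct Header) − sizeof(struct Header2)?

Record: @0: stride [4B, align 4] → 4; @4: mip_level [2B, align 2] → 6; @6: depth [1B, align 1] → 7; +1 pad (align 2); @8: pitch [2B, align 2] → 10; +2 tail pad (align 4); size 12, align 4
@0: state [1B, align 1] → 1
+1 pad (align 2)
@2: score [2B, align 2] → 4
@4: z [12B, align 4] → 16
@16: id [4B, align 4] → 20
@20: vy [2B, align 2] → 22
@22: team [1B, align 1] → 23
+1 pad (align 2)
@24: target [2B, align 2] → 26
+2 pad (align 4)
@28: vx [4B, align 4] → 32
@32: y [4B, align 4] → 36
size 36, align 4
— Header2 —
@0: z [12B, align 4] → 12
@12: id [4B, align 4] → 16
@16: vx [4B, align 4] → 20
@20: y [4B, align 4] → 24
@24: score [2B, align 2] → 26
@26: vy [2B, align 2] → 28
@28: target [2B, align 2] → 30
@30: state [1B, align 1] → 31
@31: team [1B, align 1] → 32
size 32, align 4
36 − 32 = 4

4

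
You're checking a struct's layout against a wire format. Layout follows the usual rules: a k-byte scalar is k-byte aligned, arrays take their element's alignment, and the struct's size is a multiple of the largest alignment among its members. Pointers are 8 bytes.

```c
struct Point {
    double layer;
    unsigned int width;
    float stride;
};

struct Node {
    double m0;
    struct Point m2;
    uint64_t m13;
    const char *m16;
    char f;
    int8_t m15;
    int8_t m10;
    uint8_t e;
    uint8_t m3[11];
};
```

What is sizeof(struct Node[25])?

Point: 0..8  layer  (8B, 8-aligned); 8..12  width  (4B, 4-aligned); 12..16  stride  (4B, 4-aligned); sizeof = 16, alignof = 8
0..8  m0  (8B, 8-aligned)
8..24  m2  (16B, 8-aligned)
24..32  m13  (8B, 8-aligned)
32..40  m16  (8B, 8-aligned)
40..41  f  (1B, 1-aligned)
41..42  m15  (1B, 1-aligned)
42..43  m10  (1B, 1-aligned)
43..44  e  (1B, 1-aligned)
44..55  m3  (11B, 1-aligned)
55..56  -- tail padding (1B)
sizeof = 56, alignof = 8
array of 25: 25 × 56 = 1400

1400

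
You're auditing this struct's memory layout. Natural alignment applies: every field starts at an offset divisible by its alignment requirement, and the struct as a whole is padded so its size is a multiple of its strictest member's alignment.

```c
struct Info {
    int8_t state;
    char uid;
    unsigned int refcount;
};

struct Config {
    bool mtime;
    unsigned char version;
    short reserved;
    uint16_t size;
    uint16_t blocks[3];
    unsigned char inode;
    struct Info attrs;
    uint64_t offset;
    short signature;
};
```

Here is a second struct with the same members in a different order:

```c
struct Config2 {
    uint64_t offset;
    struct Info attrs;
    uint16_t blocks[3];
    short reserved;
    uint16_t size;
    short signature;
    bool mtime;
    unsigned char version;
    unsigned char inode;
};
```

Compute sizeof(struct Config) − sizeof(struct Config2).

8

Info: @0: state [1B, align 1] → 1; @1: uid [1B, align 1] → 2; +2 pad (align 4); @4: refcount [4B, align 4] → 8; size 8, align 4
@0: mtime [1B, align 1] → 1
@1: version [1B, align 1] → 2
@2: reserved [2B, align 2] → 4
@4: size [2B, align 2] → 6
@6: blocks [6B, align 2] → 12
@12: inode [1B, align 1] → 13
+3 pad (align 4)
@16: attrs [8B, align 4] → 24
@24: offset [8B, align 8] → 32
@32: signature [2B, align 2] → 34
+6 tail pad (align 8)
size 40, align 8
— Config2 —
@0: offset [8B, align 8] → 8
@8: attrs [8B, align 4] → 16
@16: blocks [6B, align 2] → 22
@22: reserved [2B, align 2] → 24
@24: size [2B, align 2] → 26
@26: signature [2B, align 2] → 28
@28: mtime [1B, align 1] → 29
@29: version [1B, align 1] → 30
@30: inode [1B, align 1] → 31
+1 tail pad (align 8)
size 32, align 8
40 − 32 = 8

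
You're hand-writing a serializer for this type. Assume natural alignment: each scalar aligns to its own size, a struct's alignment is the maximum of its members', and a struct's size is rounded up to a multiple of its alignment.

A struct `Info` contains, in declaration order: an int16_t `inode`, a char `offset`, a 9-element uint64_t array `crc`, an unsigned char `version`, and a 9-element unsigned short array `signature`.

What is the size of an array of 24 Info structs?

2496

inode at 0 (size 2, align 2) → ends 2
offset at 2 (size 1, align 1) → ends 3
pad 5 to align 8 for crc
crc at 8 (size 72, align 8) → ends 80
version at 80 (size 1, align 1) → ends 81
pad 1 to align 2 for signature
signature at 82 (size 18, align 2) → ends 100
tail pad 4 to reach multiple of 8
total 104 bytes, alignment 8
array of 24: 24 × 104 = 2496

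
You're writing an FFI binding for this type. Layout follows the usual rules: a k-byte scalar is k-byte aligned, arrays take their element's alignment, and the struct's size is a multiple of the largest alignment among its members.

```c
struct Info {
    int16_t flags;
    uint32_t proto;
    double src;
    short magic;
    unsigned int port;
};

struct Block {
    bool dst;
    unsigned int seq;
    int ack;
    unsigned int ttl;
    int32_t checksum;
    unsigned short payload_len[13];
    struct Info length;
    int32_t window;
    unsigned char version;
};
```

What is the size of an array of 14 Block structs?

Info: 0..2  flags  (2B, 2-aligned); 2..4  -- padding (2B); 4..8  proto  (4B, 4-aligned); 8..16  src  (8B, 8-aligned); 16..18  magic  (2B, 2-aligned); 18..20  -- padding (2B); 20..24  port  (4B, 4-aligned); sizeof = 24, alignof = 8
0..1  dst  (1B, 1-aligned)
1..4  -- padding (3B)
4..8  seq  (4B, 4-aligned)
8..12  ack  (4B, 4-aligned)
12..16  ttl  (4B, 4-aligned)
16..20  checksum  (4B, 4-aligned)
20..46  payload_len  (26B, 2-aligned)
46..48  -- padding (2B)
48..72  length  (24B, 8-aligned)
72..76  window  (4B, 4-aligned)
76..77  version  (1B, 1-aligned)
77..80  -- tail padding (3B)
sizeof = 80, alignof = 8
array of 14: 14 × 80 = 1120

1120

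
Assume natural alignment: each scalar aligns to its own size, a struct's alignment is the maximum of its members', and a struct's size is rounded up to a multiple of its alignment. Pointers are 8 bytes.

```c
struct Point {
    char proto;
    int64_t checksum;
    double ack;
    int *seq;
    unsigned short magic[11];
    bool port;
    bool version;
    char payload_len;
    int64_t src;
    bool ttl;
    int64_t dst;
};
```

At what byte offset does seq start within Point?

0..1  proto  (1B, 1-aligned)
1..8  -- padding (7B)
8..16  checksum  (8B, 8-aligned)
16..24  ack  (8B, 8-aligned)
24..32  seq  (8B, 8-aligned)

24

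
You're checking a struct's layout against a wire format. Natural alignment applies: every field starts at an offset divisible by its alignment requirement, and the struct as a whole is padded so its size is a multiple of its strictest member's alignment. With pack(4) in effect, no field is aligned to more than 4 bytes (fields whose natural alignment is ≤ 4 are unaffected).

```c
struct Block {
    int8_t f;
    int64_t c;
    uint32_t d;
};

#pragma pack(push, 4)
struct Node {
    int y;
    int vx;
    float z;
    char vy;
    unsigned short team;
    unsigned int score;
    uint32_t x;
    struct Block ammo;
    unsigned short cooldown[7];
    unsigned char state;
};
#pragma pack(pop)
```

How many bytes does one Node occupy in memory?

Block: @0: f [1B, align 1] → 1; +7 pad (align 8); @8: c [8B, align 8] → 16; @16: d [4B, align 4] → 20; +4 tail pad (align 8); size 24, align 8
@0: y [4B, align 4] → 4
@4: vx [4B, align 4] → 8
@8: z [4B, align 4] → 12
@12: vy [1B, align 1] → 13
+1 pad (align 2)
@14: team [2B, align 2] → 16
@16: score [4B, align 4] → 20
@20: x [4B, align 4] → 24
@24: ammo [24B, align 4] → 48
@48: cooldown [14B, align 2] → 62
@62: state [1B, align 1] → 63
+1 tail pad (align 4)
size 64, align 4

64 bytes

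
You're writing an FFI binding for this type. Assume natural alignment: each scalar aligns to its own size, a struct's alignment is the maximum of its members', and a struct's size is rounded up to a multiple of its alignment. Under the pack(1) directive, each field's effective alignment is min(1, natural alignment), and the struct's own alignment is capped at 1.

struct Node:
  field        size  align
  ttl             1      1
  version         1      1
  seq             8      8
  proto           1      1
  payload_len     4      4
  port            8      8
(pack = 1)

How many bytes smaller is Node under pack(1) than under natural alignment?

natural layout:
  0..1  ttl  (1B, 1-aligned)
  1..2  version  (1B, 1-aligned)
  2..8  -- padding (6B)
  8..16  seq  (8B, 8-aligned)
  16..17  proto  (1B, 1-aligned)
  17..20  -- padding (3B)
  20..24  payload_len  (4B, 4-aligned)
  24..32  port  (8B, 8-aligned)
  sizeof = 32, alignof = 8
packed(1) layout:
  0..1  ttl  (1B, 1-aligned)
  1..2  version  (1B, 1-aligned)
  2..10  seq  (8B, 1-aligned)
  10..11  proto  (1B, 1-aligned)
  11..15  payload_len  (4B, 1-aligned)
  15..23  port  (8B, 1-aligned)
  sizeof = 23, alignof = 1
32 − 23 = 9

9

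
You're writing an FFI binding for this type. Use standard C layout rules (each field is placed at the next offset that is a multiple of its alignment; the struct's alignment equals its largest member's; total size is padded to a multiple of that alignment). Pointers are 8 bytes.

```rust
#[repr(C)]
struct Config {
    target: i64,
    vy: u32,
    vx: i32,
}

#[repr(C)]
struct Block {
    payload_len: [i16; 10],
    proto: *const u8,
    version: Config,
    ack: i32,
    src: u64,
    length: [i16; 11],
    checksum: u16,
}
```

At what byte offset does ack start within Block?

48

Config: 0..8  target  (8B, 8-aligned); 8..12  vy  (4B, 4-aligned); 12..16  vx  (4B, 4-aligned); sizeof = 16, alignof = 8
0..20  payload_len  (20B, 2-aligned)
20..24  -- padding (4B)
24..32  proto  (8B, 8-aligned)
32..48  version  (16B, 8-aligned)
48..52  ack  (4B, 4-aligned)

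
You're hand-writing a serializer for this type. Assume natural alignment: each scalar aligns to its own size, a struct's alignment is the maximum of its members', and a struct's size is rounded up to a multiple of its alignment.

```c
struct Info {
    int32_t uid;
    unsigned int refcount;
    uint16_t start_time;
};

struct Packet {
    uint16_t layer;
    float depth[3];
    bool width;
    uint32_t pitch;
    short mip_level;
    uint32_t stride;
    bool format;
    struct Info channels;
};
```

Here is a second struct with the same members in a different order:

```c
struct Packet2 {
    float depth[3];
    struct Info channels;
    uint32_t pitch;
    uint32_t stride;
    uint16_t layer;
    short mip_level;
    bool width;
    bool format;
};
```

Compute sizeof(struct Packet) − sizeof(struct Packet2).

8

Info: uid at 0 (size 4, align 4) → ends 4; refcount at 4 (size 4, align 4) → ends 8; start_time at 8 (size 2, align 2) → ends 10; tail pad 2 to reach multiple of 4; total 12 bytes, alignment 4
layer at 0 (size 2, align 2) → ends 2
pad 2 to align 4 for depth
depth at 4 (size 12, align 4) → ends 16
width at 16 (size 1, align 1) → ends 17
pad 3 to align 4 for pitch
pitch at 20 (size 4, align 4) → ends 24
mip_level at 24 (size 2, align 2) → ends 26
pad 2 to align 4 for stride
stride at 28 (size 4, align 4) → ends 32
format at 32 (size 1, align 1) → ends 33
pad 3 to align 4 for channels
channels at 36 (size 12, align 4) → ends 48
total 48 bytes, alignment 4
— Packet2 —
depth at 0 (size 12, align 4) → ends 12
channels at 12 (size 12, align 4) → ends 24
pitch at 24 (size 4, align 4) → ends 28
stride at 28 (size 4, align 4) → ends 32
layer at 32 (size 2, align 2) → ends 34
mip_level at 34 (size 2, align 2) → ends 36
width at 36 (size 1, align 1) → ends 37
format at 37 (size 1, align 1) → ends 38
tail pad 2 to reach multiple of 4
total 40 bytes, alignment 4
48 − 40 = 8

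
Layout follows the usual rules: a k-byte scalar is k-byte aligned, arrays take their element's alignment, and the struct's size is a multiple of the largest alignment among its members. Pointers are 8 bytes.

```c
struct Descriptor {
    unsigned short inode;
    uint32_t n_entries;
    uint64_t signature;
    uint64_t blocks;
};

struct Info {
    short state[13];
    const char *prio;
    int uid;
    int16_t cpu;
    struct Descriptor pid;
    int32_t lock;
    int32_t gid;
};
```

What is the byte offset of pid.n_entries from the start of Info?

52

Descriptor: @0: inode [2B, align 2] → 2; +2 pad (align 4); @4: n_entries [4B, align 4] → 8; @8: signature [8B, align 8] → 16; @16: blocks [8B, align 8] → 24; size 24, align 8
@0: state [26B, align 2] → 26
+6 pad (align 8)
@32: prio [8B, align 8] → 40
@40: uid [4B, align 4] → 44
@44: cpu [2B, align 2] → 46
+2 pad (align 8)
@48: pid [24B, align 8] → 72
within Descriptor: n_entries at 4
48 + 4 = 52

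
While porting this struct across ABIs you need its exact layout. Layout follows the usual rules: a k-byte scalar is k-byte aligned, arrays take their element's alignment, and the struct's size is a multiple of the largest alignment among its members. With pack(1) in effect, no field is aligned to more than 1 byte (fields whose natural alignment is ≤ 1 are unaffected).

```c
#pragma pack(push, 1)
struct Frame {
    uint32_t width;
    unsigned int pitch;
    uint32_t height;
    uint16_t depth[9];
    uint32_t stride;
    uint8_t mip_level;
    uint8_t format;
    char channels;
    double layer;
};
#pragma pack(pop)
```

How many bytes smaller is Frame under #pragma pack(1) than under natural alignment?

3

natural layout:
  0..4  width  (4B, 4-aligned)
  4..8  pitch  (4B, 4-aligned)
  8..12  height  (4B, 4-aligned)
  12..30  depth  (18B, 2-aligned)
  30..32  -- padding (2B)
  32..36  stride  (4B, 4-aligned)
  36..37  mip_level  (1B, 1-aligned)
  37..38  format  (1B, 1-aligned)
  38..39  channels  (1B, 1-aligned)
  39..40  -- padding (1B)
  40..48  layer  (8B, 8-aligned)
  sizeof = 48, alignof = 8
packed(1) layout:
  0..4  width  (4B, 1-aligned)
  4..8  pitch  (4B, 1-aligned)
  8..12  height  (4B, 1-aligned)
  12..30  depth  (18B, 1-aligned)
  30..34  stride  (4B, 1-aligned)
  34..35  mip_level  (1B, 1-aligned)
  35..36  format  (1B, 1-aligned)
  36..37  channels  (1B, 1-aligned)
  37..45  layer  (8B, 1-aligned)
  sizeof = 45, alignof = 1
48 − 45 = 3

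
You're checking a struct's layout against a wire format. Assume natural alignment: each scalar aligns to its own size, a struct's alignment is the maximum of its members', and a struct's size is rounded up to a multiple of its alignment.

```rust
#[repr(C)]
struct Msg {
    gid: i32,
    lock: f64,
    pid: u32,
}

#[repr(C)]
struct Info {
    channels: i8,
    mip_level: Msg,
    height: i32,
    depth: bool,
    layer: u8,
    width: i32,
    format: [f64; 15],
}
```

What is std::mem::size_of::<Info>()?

168 bytes

Msg: gid at 0 (size 4, align 4) → ends 4; pad 4 to align 8 for lock; lock at 8 (size 8, align 8) → ends 16; pid at 16 (size 4, align 4) → ends 20; tail pad 4 to reach multiple of 8; total 24 bytes, alignment 8
channels at 0 (size 1, align 1) → ends 1
pad 7 to align 8 for mip_level
mip_level at 8 (size 24, align 8) → ends 32
height at 32 (size 4, align 4) → ends 36
depth at 36 (size 1, align 1) → ends 37
layer at 37 (size 1, align 1) → ends 38
pad 2 to align 4 for width
width at 40 (size 4, align 4) → ends 44
pad 4 to align 8 for format
format at 48 (size 120, align 8) → ends 168
total 168 bytes, alignment 8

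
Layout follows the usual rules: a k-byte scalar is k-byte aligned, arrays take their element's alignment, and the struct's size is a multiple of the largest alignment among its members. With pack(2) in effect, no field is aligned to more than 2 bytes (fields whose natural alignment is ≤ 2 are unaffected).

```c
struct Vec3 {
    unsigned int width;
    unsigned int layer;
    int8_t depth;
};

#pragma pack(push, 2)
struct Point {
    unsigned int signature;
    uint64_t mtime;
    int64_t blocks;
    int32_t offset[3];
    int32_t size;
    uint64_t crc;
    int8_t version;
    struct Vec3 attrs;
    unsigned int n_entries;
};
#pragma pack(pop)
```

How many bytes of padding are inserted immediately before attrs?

Vec3: @0: width [4B, align 4] → 4; @4: layer [4B, align 4] → 8; @8: depth [1B, align 1] → 9; +3 tail pad (align 4); size 12, align 4
@0: signature [4B, align 2] → 4
@4: mtime [8B, align 2] → 12
@12: blocks [8B, align 2] → 20
@20: offset [12B, align 2] → 32
@32: size [4B, align 2] → 36
@36: crc [8B, align 2] → 44
@44: version [1B, align 1] → 45
+1 pad (align 2)
@46: attrs [12B, align 2] → 58

1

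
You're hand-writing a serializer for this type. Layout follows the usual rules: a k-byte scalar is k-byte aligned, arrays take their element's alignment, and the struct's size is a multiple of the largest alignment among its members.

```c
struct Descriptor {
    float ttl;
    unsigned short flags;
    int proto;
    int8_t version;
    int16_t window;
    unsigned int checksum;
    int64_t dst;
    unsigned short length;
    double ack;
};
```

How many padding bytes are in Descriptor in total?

@0: ttl [4B, align 4] → 4
@4: flags [2B, align 2] → 6
+2 pad (align 4)
@8: proto [4B, align 4] → 12
@12: version [1B, align 1] → 13
+1 pad (align 2)
@14: window [2B, align 2] → 16
@16: checksum [4B, align 4] → 20
+4 pad (align 8)
@24: dst [8B, align 8] → 32
@32: length [2B, align 2] → 34
+6 pad (align 8)
@40: ack [8B, align 8] → 48
size 48, align 8
data bytes 35, size 48 → padding 13

13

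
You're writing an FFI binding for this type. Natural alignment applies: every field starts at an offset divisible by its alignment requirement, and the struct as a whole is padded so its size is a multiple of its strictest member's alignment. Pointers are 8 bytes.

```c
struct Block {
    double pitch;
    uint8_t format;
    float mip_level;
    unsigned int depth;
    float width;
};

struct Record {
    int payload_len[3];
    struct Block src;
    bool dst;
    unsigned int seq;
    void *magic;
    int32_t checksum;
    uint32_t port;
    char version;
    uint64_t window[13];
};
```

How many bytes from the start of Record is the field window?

Block: pitch at 0 (size 8, align 8) → ends 8; format at 8 (size 1, align 1) → ends 9; pad 3 to align 4 for mip_level; mip_level at 12 (size 4, align 4) → ends 16; depth at 16 (size 4, align 4) → ends 20; width at 20 (size 4, align 4) → ends 24; total 24 bytes, alignment 8
payload_len at 0 (size 12, align 4) → ends 12
pad 4 to align 8 for src
src at 16 (size 24, align 8) → ends 40
dst at 40 (size 1, align 1) → ends 41
pad 3 to align 4 for seq
seq at 44 (size 4, align 4) → ends 48
magic at 48 (size 8, align 8) → ends 56
checksum at 56 (size 4, align 4) → ends 60
port at 60 (size 4, align 4) → ends 64
version at 64 (size 1, align 1) → ends 65
pad 7 to align 8 for window
window at 72 (size 104, align 8) → ends 176

72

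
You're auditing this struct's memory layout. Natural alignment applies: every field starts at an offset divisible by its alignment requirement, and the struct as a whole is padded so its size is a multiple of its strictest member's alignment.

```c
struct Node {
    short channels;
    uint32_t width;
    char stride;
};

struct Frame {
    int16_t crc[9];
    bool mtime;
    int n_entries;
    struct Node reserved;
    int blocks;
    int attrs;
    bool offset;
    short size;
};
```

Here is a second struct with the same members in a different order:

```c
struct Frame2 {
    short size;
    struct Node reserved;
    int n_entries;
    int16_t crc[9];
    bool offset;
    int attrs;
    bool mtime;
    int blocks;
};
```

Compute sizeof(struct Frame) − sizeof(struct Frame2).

Node: 0..2  channels  (2B, 2-aligned); 2..4  -- padding (2B); 4..8  width  (4B, 4-aligned); 8..9  stride  (1B, 1-aligned); 9..12  -- tail padding (3B); sizeof = 12, alignof = 4
0..18  crc  (18B, 2-aligned)
18..19  mtime  (1B, 1-aligned)
19..20  -- padding (1B)
20..24  n_entries  (4B, 4-aligned)
24..36  reserved  (12B, 4-aligned)
36..40  blocks  (4B, 4-aligned)
40..44  attrs  (4B, 4-aligned)
44..45  offset  (1B, 1-aligned)
45..46  -- padding (1B)
46..48  size  (2B, 2-aligned)
sizeof = 48, alignof = 4
— Frame2 —
0..2  size  (2B, 2-aligned)
2..4  -- padding (2B)
4..16  reserved  (12B, 4-aligned)
16..20  n_entries  (4B, 4-aligned)
20..38  crc  (18B, 2-aligned)
38..39  offset  (1B, 1-aligned)
39..40  -- padding (1B)
40..44  attrs  (4B, 4-aligned)
44..45  mtime  (1B, 1-aligned)
45..48  -- padding (3B)
48..52  blocks  (4B, 4-aligned)
sizeof = 52, alignof = 4
48 − 52 = -4

-4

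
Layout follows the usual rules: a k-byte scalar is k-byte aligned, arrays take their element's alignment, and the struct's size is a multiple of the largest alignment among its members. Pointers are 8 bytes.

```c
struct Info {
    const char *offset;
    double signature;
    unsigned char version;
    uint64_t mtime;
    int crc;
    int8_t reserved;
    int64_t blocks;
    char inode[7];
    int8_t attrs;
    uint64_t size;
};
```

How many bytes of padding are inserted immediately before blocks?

3

offset at 0 (size 8, align 8) → ends 8
signature at 8 (size 8, align 8) → ends 16
version at 16 (size 1, align 1) → ends 17
pad 7 to align 8 for mtime
mtime at 24 (size 8, align 8) → ends 32
crc at 32 (size 4, align 4) → ends 36
reserved at 36 (size 1, align 1) → ends 37
pad 3 to align 8 for blocks
blocks at 40 (size 8, align 8) → ends 48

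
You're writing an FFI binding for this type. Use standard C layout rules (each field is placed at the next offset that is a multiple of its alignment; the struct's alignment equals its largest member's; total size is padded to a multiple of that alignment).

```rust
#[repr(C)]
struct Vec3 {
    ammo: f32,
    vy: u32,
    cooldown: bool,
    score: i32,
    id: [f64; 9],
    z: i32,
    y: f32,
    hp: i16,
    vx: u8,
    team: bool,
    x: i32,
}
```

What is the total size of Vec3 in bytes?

@0: ammo [4B, align 4] → 4
@4: vy [4B, align 4] → 8
@8: cooldown [1B, align 1] → 9
+3 pad (align 4)
@12: score [4B, align 4] → 16
@16: id [72B, align 8] → 88
@88: z [4B, align 4] → 92
@92: y [4B, align 4] → 96
@96: hp [2B, align 2] → 98
@98: vx [1B, align 1] → 99
@99: team [1B, align 1] → 100
@100: x [4B, align 4] → 104
size 104, align 8

104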